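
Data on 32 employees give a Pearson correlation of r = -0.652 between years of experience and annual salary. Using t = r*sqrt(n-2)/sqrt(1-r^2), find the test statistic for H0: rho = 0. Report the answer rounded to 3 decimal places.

-4.710

1 − r² = 1 − 0.425104 = 0.574896;  √(1−r²) = 0.758219
√(n−2) = √30 = 5.477226
t = r·√(n−2)/√(1−r²) = -0.652 · 5.477226 / 0.758219 = -4.710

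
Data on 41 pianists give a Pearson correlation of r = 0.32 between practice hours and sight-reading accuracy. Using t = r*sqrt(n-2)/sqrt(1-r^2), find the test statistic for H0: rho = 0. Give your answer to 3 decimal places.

2.109

t = r·√(n−2) / √(1−r²) with r = 0.32, n = 41
  = 0.32·√39 / √(1 − 0.1024)
  = 0.32·6.244998 / 0.947418
  = 1.998399 / 0.947418 = 2.109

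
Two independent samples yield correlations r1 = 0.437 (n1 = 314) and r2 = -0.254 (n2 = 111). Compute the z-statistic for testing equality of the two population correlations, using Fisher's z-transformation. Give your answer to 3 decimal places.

Fisher z-transforms: z1 = atanh(0.437) = 0.468517, z2 = atanh(-0.254) = -0.259684; difference d = 0.728201
Var(d) = 1/311 + 1/108 = 0.0032154 + 0.0092593 = 0.0124747
z = d/√Var(d) = 0.728201 / √0.0124747 = 0.728201 / 0.111690 = 6.520

6.520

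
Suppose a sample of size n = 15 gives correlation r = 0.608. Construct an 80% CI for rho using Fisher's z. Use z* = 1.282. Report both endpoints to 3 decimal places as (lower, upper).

(0.324, 0.792)

Fisher z: z_r = atanh(r) = ½·ln((1+0.608)/(1−0.608)) = 0.705742
SE(z) = 1/√(n−3) = 1/√12 = 0.288675
80% ⇒ z* = 1.282; margin = 1.282·0.288675 = 0.370081
CI on z-scale: (0.335661, 1.075823)
Back-transform: tanh(0.335661) = 0.323598, tanh(1.075823) = 0.791645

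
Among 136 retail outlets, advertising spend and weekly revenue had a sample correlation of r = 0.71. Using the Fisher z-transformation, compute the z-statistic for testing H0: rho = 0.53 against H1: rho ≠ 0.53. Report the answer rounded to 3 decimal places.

z_r = atanh(0.71) = 0.887184,  z_0 = atanh(0.53) = 0.590145
SE = 1/√(n−3) = 1/√133 = 0.086711
z = (z_r − z_0)/SE = (0.887184 − 0.590145) / 0.086711 = 0.297039 / 0.086711 = 3.426

3.426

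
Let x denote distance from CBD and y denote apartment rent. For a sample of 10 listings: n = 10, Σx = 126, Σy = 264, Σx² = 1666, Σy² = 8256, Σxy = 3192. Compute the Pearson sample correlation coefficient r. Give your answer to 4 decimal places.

Numerator: nΣxy − (Σx)(Σy) = 10·3192 − (126)(264) = -1344
Denominator: √[(nΣx²−(Σx)²)(nΣy²−(Σy)²)]
  nΣx²−(Σx)² = 10·1666 − 15876 = 784;  nΣy²−(Σy)² = 10·8256 − 69696 = 12864
  √(784·12864) = √10085376 = 3175.7481
r = -1344 / 3175.7481 = -0.4232

-0.4232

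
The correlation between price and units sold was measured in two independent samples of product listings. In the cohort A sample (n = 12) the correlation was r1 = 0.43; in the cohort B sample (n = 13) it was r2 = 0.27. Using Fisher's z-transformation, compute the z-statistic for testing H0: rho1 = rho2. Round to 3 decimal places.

0.398

Fisher z-transforms: z1 = atanh(0.43) = 0.459897, z2 = atanh(0.27) = 0.276864; difference d = 0.183033
Var(d) = 1/9 + 1/10 = 0.1111111 + 0.1000000 = 0.2111111
z = d/√Var(d) = 0.183033 / √0.2111111 = 0.183033 / 0.459468 = 0.398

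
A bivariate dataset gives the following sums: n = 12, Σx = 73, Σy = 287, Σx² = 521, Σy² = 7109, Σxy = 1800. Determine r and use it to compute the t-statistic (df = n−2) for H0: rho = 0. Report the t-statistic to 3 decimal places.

1.356

Numerator: nΣxy − (Σx)(Σy) = 12·1800 − (73)(287) = 649
Denominator: √[(nΣx²−(Σx)²)(nΣy²−(Σy)²)]
  nΣx²−(Σx)² = 12·521 − 5329 = 923;  nΣy²−(Σy)² = 12·7109 − 82369 = 2939
  √(923·2939) = √2712697 = 1647.0267
r = 649 / 1647.0267 = 0.3940
t = r·√(n−2)/√(1−r²) = 0.3940·√10 / √(1−0.155236) = 1.245937 / 0.919110 = 1.356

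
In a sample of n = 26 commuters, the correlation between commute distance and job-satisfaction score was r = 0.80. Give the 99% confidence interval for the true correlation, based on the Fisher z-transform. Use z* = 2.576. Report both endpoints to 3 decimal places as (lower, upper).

z_r = atanh(0.80) = 1.098612;  SE = 1/√(n−3) = 1/√23 = 0.208514
z-limits: 1.098612 ± 2.576·0.208514 = 1.098612 ± 0.537132 = [0.561480, 1.635744]
ρ-limits: (tanh 0.561480, tanh 1.635744) = (0.509, 0.927)

(0.509, 0.927)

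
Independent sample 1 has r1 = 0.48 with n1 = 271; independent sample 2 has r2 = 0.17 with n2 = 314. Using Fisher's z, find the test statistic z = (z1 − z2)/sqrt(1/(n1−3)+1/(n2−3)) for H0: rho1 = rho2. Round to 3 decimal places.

z1 = atanh(0.48) = 0.522984,  z2 = atanh(0.17) = 0.171667
SE = √(1/(n1−3) + 1/(n2−3)) = √(1/268 + 1/311) = √(0.0037313 + 0.0032154) = √0.0069467 = 0.083347
z = (z1 − z2)/SE = (0.522984 − 0.171667) / 0.083347 = 0.351317 / 0.083347 = 4.215

4.215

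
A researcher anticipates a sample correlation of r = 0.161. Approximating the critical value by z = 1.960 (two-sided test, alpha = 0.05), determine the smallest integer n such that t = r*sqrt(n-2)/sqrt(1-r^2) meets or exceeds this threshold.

147

r√(n−2)/√(1−r²) ≥ 1.960  ⇔  n−2 ≥ (1.960)²·(1−r²)/r²
(1−r²)/r² = (1−0.025921)/0.025921 = 37.5788
n ≥ 2 + 3.8416·37.5788 = 2 + 144.3627 = 146.3627
⌈146.3627⌉ = 147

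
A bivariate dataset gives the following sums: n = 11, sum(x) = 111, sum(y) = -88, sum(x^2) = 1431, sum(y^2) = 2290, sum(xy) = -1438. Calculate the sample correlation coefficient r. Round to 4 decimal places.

-0.7832

S_xy = nΣxy − ΣxΣy = 11·(-1438) − 111·(-88) = -15818 − (-9768) = -6050
S_xx = nΣx² − (Σx)² = 11·1431 − 111² = 15741 − 12321 = 3420
S_yy = nΣy² − (Σy)² = 11·2290 − (-88)² = 25190 − 7744 = 17446
r = S_xy / √(S_xx·S_yy) = -6050 / √(3420·17446) = -6050 / √59665320 = -6050 / 7724.3330 = -0.7832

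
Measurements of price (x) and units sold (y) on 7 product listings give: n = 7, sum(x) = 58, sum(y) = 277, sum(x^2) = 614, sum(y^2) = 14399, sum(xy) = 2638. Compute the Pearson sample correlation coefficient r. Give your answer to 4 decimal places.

0.5062

Numerator: nΣxy − (Σx)(Σy) = 7·2638 − (58)(277) = 2400
Denominator: √[(nΣx²−(Σx)²)(nΣy²−(Σy)²)]
  nΣx²−(Σx)² = 7·614 − 3364 = 934;  nΣy²−(Σy)² = 7·14399 − 76729 = 24064
  √(934·24064) = √22475776 = 4740.8624
r = 2400 / 4740.8624 = 0.5062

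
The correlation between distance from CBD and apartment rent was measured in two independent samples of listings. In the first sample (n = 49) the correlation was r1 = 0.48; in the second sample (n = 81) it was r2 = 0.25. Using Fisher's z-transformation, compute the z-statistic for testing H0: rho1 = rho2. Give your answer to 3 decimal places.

z1 = atanh(0.48) = 0.522984,  z2 = atanh(0.25) = 0.255413
SE = √(1/(n1−3) + 1/(n2−3)) = √(1/46 + 1/78) = √(0.0217391 + 0.0128205) = √0.0345596 = 0.185902
z = (z1 − z2)/SE = (0.522984 − 0.255413) / 0.185902 = 0.267571 / 0.185902 = 1.439

1.439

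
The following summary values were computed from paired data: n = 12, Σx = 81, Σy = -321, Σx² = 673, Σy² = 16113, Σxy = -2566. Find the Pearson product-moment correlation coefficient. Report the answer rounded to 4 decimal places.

-0.4096

Numerator: nΣxy − (Σx)(Σy) = 12·(-2566) − (81)(-321) = -4791
Denominator: √[(nΣx²−(Σx)²)(nΣy²−(Σy)²)]
  nΣx²−(Σx)² = 12·673 − 6561 = 1515;  nΣy²−(Σy)² = 12·16113 − 103041 = 90315
  √(1515·90315) = √136827225 = 11697.3170
r = -4791 / 11697.3170 = -0.4096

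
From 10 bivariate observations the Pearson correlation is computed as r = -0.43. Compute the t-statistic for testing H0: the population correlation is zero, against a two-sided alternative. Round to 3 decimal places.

1 − r² = 1 − 0.1849 = 0.8151;  √(1−r²) = 0.902829
√(n−2) = √8 = 2.828427
t = r·√(n−2)/√(1−r²) = -0.43 · 2.828427 / 0.902829 = -1.347

-1.347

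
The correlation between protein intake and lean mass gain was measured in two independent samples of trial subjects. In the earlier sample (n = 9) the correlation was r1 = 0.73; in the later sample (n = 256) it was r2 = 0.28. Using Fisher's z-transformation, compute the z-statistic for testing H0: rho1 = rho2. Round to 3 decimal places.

1.552

Fisher z-transforms: z1 = atanh(0.73) = 0.928727, z2 = atanh(0.28) = 0.287682; difference d = 0.641045
Var(d) = 1/6 + 1/253 = 0.1666667 + 0.0039526 = 0.1706193
z = d/√Var(d) = 0.641045 / √0.1706193 = 0.641045 / 0.413061 = 1.552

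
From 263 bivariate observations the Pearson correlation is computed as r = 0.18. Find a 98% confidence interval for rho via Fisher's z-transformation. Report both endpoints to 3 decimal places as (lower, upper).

(0.038, 0.315)

Fisher z: z_r = atanh(r) = ½·ln((1+0.18)/(1−0.18)) = 0.181983
SE(z) = 1/√(n−3) = 1/√260 = 0.062017
98% ⇒ z* = 2.326; margin = 2.326·0.062017 = 0.144252
CI on z-scale: (0.037731, 0.326235)
Back-transform: tanh(0.037731) = 0.037713, tanh(0.326235) = 0.315134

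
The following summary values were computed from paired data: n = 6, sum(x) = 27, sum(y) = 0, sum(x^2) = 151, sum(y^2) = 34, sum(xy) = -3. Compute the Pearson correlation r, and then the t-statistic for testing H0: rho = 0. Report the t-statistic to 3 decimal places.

Numerator: nΣxy − (Σx)(Σy) = 6·(-3) − (27)(0) = -18
Denominator: √[(nΣx²−(Σx)²)(nΣy²−(Σy)²)]
  nΣx²−(Σx)² = 6·151 − 729 = 177;  nΣy²−(Σy)² = 6·34 − 0 = 204
  √(177·204) = √36108 = 190.0211
r = -18 / 190.0211 = -0.0947
t = r·√(n−2)/√(1−r²) = -0.0947·√4 / √(1−0.008968) = -0.189400 / 0.995506 = -0.190

-0.190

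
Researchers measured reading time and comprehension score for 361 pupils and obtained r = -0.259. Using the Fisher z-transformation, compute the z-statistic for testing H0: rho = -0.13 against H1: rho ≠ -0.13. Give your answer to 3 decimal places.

z_r = atanh(-0.259) = -0.265036,  z_0 = atanh(-0.13) = -0.130740
SE = 1/√(n−3) = 1/√358 = 0.052852
z = (z_r − z_0)/SE = (-0.265036 − (-0.130740)) / 0.052852 = -0.134296 / 0.052852 = -2.541

-2.541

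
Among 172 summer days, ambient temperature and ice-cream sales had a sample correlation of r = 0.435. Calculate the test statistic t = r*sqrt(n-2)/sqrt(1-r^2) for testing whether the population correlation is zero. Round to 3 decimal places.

6.299

t = r·√(n−2) / √(1−r²) with r = 0.435, n = 172
  = 0.435·√170 / √(1 − 0.189225)
  = 0.435·13.038405 / 0.900430
  = 5.671706 / 0.900430 = 6.299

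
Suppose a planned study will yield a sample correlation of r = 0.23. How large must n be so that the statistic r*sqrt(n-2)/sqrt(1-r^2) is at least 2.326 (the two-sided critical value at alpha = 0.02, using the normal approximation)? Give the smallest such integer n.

99

r√(n−2)/√(1−r²) ≥ 2.326  ⇔  n−2 ≥ (2.326)²·(1−r²)/r²
(1−r²)/r² = (1−0.0529)/0.0529 = 17.9036
n ≥ 2 + 5.410276·17.9036 = 2 + 96.8634 = 98.8634
⌈98.8634⌉ = 99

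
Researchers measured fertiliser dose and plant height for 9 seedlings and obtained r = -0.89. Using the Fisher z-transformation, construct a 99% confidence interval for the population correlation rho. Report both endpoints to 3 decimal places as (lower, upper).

(-0.986, -0.354)

Fisher z: z_r = atanh(r) = ½·ln((1+(-0.89))/(1−(-0.89))) = -1.421926
SE(z) = 1/√(n−3) = 1/√6 = 0.408248
99% ⇒ z* = 2.576; margin = 2.576·0.408248 = 1.051647
CI on z-scale: (-2.473573, -0.370279)
Back-transform: tanh(-2.473573) = -0.985893, tanh(-0.370279) = -0.354236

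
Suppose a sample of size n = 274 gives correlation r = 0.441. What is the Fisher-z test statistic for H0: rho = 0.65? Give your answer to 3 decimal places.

Fisher z: atanh(0.441) = 0.473472, atanh(0.65) = 0.775299
z = (z_r − z_0)·√(n−3) = (0.473472 − 0.775299)·√271 = -0.301827 · 16.462078 = -4.969

-4.969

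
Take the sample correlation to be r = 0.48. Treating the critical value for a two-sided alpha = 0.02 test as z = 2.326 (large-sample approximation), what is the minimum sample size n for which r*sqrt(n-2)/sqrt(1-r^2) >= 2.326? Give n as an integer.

r√(n−2)/√(1−r²) ≥ 2.326  ⇔  n−2 ≥ (2.326)²·(1−r²)/r²
(1−r²)/r² = (1−0.2304)/0.2304 = 3.3403
n ≥ 2 + 5.410276·3.3403 = 2 + 18.0719 = 20.0719
⌈20.0719⌉ = 21

21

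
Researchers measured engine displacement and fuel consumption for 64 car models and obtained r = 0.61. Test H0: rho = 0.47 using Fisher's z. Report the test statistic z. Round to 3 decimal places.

Fisher z: atanh(0.61) = 0.708921, atanh(0.47) = 0.510070
z = (z_r − z_0)·√(n−3) = (0.708921 − 0.510070)·√61 = 0.198851 · 7.810250 = 1.553

1.553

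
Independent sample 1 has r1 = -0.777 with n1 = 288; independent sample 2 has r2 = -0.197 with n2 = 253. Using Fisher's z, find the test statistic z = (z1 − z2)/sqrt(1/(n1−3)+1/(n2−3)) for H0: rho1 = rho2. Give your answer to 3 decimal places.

z1 = atanh(-0.777) = -1.037755,  z2 = atanh(-0.197) = -0.199609
SE = √(1/(n1−3) + 1/(n2−3)) = √(1/285 + 1/250) = √(0.0035088 + 0.0040000) = √0.0075088 = 0.086653
z = (z1 − z2)/SE = (-1.037755 − (-0.199609)) / 0.086653 = -0.838146 / 0.086653 = -9.672

-9.672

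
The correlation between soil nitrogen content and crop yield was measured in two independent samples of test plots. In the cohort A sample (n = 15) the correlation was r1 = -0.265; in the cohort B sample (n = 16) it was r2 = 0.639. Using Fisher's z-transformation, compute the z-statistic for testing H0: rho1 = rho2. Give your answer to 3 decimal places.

Fisher z-transforms: z1 = atanh(-0.265) = -0.271478, z2 = atanh(0.639) = 0.756482; difference d = -1.027960
Var(d) = 1/12 + 1/13 = 0.0833333 + 0.0769231 = 0.1602564
z = d/√Var(d) = -1.027960 / √0.1602564 = -1.027960 / 0.400320 = -2.568

-2.568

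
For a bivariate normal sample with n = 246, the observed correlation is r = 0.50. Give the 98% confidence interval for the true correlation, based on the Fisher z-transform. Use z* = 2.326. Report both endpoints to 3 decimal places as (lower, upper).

Fisher z: z_r = atanh(r) = ½·ln((1+0.50)/(1−0.50)) = 0.549306
SE(z) = 1/√(n−3) = 1/√243 = 0.064150
98% ⇒ z* = 2.326; margin = 2.326·0.064150 = 0.149213
CI on z-scale: (0.400093, 0.698519)
Back-transform: tanh(0.400093) = 0.380029, tanh(0.698519) = 0.603427

(0.380, 0.603)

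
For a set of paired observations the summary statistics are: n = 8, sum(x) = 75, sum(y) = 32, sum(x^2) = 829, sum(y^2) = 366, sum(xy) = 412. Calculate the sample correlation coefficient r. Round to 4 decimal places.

0.6471

S_xy = nΣxy − ΣxΣy = 8·412 − 75·32 = 3296 − 2400 = 896
S_xx = nΣx² − (Σx)² = 8·829 − 75² = 6632 − 5625 = 1007
S_yy = nΣy² − (Σy)² = 8·366 − 32² = 2928 − 1024 = 1904
r = S_xy / √(S_xx·S_yy) = 896 / √(1007·1904) = 896 / √1917328 = 896 / 1384.6761 = 0.6471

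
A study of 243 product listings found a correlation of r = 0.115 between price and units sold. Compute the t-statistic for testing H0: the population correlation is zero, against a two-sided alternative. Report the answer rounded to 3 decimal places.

1 − r² = 1 − 0.013225 = 0.986775;  √(1−r²) = 0.993365
√(n−2) = √241 = 15.524175
t = r·√(n−2)/√(1−r²) = 0.115 · 15.524175 / 0.993365 = 1.797

1.797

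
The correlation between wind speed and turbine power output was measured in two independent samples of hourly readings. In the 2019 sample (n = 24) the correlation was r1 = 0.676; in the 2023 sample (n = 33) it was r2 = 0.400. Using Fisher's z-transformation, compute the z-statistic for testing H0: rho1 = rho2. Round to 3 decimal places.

1.399

Fisher z-transforms: z1 = atanh(0.676) = 0.821711, z2 = atanh(0.400) = 0.423649; difference d = 0.398062
Var(d) = 1/21 + 1/30 = 0.0476190 + 0.0333333 = 0.0809523
z = d/√Var(d) = 0.398062 / √0.0809523 = 0.398062 / 0.284521 = 1.399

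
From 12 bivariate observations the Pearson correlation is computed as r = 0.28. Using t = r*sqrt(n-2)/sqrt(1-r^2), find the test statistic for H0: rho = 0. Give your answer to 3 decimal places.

1 − r² = 1 − 0.0784 = 0.9216;  √(1−r²) = 0.960000
√(n−2) = √10 = 3.162278
t = r·√(n−2)/√(1−r²) = 0.28 · 3.162278 / 0.960000 = 0.922

0.922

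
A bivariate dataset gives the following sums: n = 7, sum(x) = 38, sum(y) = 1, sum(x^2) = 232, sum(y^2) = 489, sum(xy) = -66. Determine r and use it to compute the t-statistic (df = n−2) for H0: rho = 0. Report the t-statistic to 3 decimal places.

S_xy = nΣxy − ΣxΣy = 7·(-66) − 38·1 = -462 − 38 = -500
S_xx = nΣx² − (Σx)² = 7·232 − 38² = 1624 − 1444 = 180
S_yy = nΣy² − (Σy)² = 7·489 − 1² = 3423 − 1 = 3422
r = S_xy / √(S_xx·S_yy) = -500 / √(180·3422) = -500 / √615960 = -500 / 784.8312 = -0.6371
t = r·√(n−2)/√(1−r²) = -0.6371·√5 / √(1−0.405896) = -1.424599 / 0.770781 = -1.848

-1.848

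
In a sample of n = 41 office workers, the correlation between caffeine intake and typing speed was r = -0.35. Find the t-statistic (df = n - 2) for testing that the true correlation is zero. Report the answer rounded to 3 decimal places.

-2.333

t = r·√(n−2) / √(1−r²) with r = -0.35, n = 41
  = -0.35·√39 / √(1 − 0.1225)
  = -0.35·6.244998 / 0.936750
  = -2.185749 / 0.936750 = -2.333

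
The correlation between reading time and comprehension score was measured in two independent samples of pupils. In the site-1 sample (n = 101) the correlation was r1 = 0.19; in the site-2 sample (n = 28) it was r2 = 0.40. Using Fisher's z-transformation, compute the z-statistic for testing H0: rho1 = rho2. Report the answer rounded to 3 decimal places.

-1.032

Fisher z-transforms: z1 = atanh(0.19) = 0.192337, z2 = atanh(0.40) = 0.423649; difference d = -0.231312
Var(d) = 1/98 + 1/25 = 0.0102041 + 0.0400000 = 0.0502041
z = d/√Var(d) = -0.231312 / √0.0502041 = -0.231312 / 0.224063 = -1.032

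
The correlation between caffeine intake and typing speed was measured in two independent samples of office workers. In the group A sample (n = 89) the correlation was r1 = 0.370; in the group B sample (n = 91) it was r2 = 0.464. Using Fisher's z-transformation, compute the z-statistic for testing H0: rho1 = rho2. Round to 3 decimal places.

z1 = atanh(0.370) = 0.388423,  z2 = atanh(0.464) = 0.502397
SE = √(1/(n1−3) + 1/(n2−3)) = √(1/86 + 1/88) = √(0.0116279 + 0.0113636) = √0.0229915 = 0.151629
z = (z1 − z2)/SE = (0.388423 − 0.502397) / 0.151629 = -0.113974 / 0.151629 = -0.752

-0.752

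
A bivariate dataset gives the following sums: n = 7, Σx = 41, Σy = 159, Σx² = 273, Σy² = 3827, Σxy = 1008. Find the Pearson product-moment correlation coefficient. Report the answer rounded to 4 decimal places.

0.9118

S_xy = nΣxy − ΣxΣy = 7·1008 − 41·159 = 7056 − 6519 = 537
S_xx = nΣx² − (Σx)² = 7·273 − 41² = 1911 − 1681 = 230
S_yy = nΣy² − (Σy)² = 7·3827 − 159² = 26789 − 25281 = 1508
r = S_xy / √(S_xx·S_yy) = 537 / √(230·1508) = 537 / √346840 = 537 / 588.9312 = 0.9118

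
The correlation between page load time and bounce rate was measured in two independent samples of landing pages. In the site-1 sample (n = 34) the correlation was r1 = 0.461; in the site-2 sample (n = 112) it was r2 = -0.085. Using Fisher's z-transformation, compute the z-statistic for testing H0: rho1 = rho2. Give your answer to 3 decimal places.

z1 = atanh(0.461) = 0.498580,  z2 = atanh(-0.085) = -0.085206
SE = √(1/(n1−3) + 1/(n2−3)) = √(1/31 + 1/109) = √(0.0322581 + 0.0091743) = √0.0414324 = 0.203550
z = (z1 − z2)/SE = (0.498580 − (-0.085206)) / 0.203550 = 0.583786 / 0.203550 = 2.868

2.868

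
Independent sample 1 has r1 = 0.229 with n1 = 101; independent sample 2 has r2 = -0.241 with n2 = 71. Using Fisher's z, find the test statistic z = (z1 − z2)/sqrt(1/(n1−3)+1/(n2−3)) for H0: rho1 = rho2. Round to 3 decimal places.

Fisher z-transforms: z1 = atanh(0.229) = 0.233134, z2 = atanh(-0.241) = -0.245836; difference d = 0.478970
Var(d) = 1/98 + 1/68 = 0.0102041 + 0.0147059 = 0.0249100
z = d/√Var(d) = 0.478970 / √0.0249100 = 0.478970 / 0.157829 = 3.035

3.035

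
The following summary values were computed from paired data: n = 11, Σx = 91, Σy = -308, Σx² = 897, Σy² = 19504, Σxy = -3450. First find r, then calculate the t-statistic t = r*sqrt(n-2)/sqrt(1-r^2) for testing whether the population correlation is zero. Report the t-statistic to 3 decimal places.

Numerator: nΣxy − (Σx)(Σy) = 11·(-3450) − (91)(-308) = -9922
Denominator: √[(nΣx²−(Σx)²)(nΣy²−(Σy)²)]
  nΣx²−(Σx)² = 11·897 − 8281 = 1586;  nΣy²−(Σy)² = 11·19504 − 94864 = 119680
  √(1586·119680) = √189812480 = 13777.2450
r = -9922 / 13777.2450 = -0.7202
t = r·√(n−2)/√(1−r²) = -0.7202·√9 / √(1−0.518688) = -2.160600 / 0.693767 = -3.114

-3.114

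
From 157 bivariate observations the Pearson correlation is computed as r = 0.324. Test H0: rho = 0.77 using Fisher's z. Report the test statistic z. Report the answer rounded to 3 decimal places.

-8.491

Fisher z: atanh(0.324) = 0.336110, atanh(0.77) = 1.020328
z = (z_r − z_0)·√(n−3) = (0.336110 − 1.020328)·√154 = -0.684218 · 12.409674 = -8.491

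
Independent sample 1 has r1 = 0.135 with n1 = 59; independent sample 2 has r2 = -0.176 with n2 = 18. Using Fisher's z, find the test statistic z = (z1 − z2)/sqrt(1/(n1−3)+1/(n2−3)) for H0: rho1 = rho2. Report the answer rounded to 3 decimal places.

Fisher z-transforms: z1 = atanh(0.135) = 0.135829, z2 = atanh(-0.176) = -0.177852; difference d = 0.313681
Var(d) = 1/56 + 1/15 = 0.0178571 + 0.0666667 = 0.0845238
z = d/√Var(d) = 0.313681 / √0.0845238 = 0.313681 / 0.290730 = 1.079

1.079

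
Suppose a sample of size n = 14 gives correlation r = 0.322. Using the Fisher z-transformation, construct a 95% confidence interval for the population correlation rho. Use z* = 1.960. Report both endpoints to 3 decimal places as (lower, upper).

z_r = atanh(0.322) = 0.333877;  SE = 1/√(n−3) = 1/√11 = 0.301511
z-limits: 0.333877 ± 1.960·0.301511 = 0.333877 ± 0.590962 = [-0.257085, 0.924839]
ρ-limits: (tanh -0.257085, tanh 0.924839) = (-0.252, 0.728)

(-0.252, 0.728)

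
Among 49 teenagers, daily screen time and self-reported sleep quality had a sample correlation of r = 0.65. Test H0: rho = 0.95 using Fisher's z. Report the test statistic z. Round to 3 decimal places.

Fisher z: atanh(0.65) = 0.775299, atanh(0.95) = 1.831781
z = (z_r − z_0)·√(n−3) = (0.775299 − 1.831781)·√46 = -1.056482 · 6.782330 = -7.165

-7.165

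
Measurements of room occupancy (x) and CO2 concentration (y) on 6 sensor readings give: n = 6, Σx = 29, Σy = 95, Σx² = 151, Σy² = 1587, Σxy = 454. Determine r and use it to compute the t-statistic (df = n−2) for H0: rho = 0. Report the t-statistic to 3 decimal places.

-0.350

Numerator: nΣxy − (Σx)(Σy) = 6·454 − (29)(95) = -31
Denominator: √[(nΣx²−(Σx)²)(nΣy²−(Σy)²)]
  nΣx²−(Σx)² = 6·151 − 841 = 65;  nΣy²−(Σy)² = 6·1587 − 9025 = 497
  √(65·497) = √32305 = 179.7359
r = -31 / 179.7359 = -0.1725
t = r·√(n−2)/√(1−r²) = -0.1725·√4 / √(1−0.029756) = -0.345000 / 0.985010 = -0.350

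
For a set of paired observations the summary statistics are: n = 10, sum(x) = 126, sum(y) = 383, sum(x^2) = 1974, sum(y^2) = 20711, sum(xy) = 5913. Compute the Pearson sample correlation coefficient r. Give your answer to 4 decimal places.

0.7115

Numerator: nΣxy − (Σx)(Σy) = 10·5913 − (126)(383) = 10872
Denominator: √[(nΣx²−(Σx)²)(nΣy²−(Σy)²)]
  nΣx²−(Σx)² = 10·1974 − 15876 = 3864;  nΣy²−(Σy)² = 10·20711 − 146689 = 60421
  √(3864·60421) = √233466744 = 15279.6186
r = 10872 / 15279.6186 = 0.7115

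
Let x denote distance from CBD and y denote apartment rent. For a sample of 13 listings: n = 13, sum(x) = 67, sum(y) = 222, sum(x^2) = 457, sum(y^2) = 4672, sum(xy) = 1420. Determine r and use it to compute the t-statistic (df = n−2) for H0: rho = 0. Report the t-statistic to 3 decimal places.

6.126

S_xy = nΣxy − ΣxΣy = 13·1420 − 67·222 = 18460 − 14874 = 3586
S_xx = nΣx² − (Σx)² = 13·457 − 67² = 5941 − 4489 = 1452
S_yy = nΣy² − (Σy)² = 13·4672 − 222² = 60736 − 49284 = 11452
r = S_xy / √(S_xx·S_yy) = 3586 / √(1452·11452) = 3586 / √16628304 = 3586 / 4077.7817 = 0.8794
t = r·√(n−2)/√(1−r²) = 0.8794·√11 / √(1−0.773344) = 2.916640 / 0.476084 = 6.126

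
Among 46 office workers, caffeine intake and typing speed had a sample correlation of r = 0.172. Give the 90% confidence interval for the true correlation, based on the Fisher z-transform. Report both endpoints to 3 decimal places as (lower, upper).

z_r = atanh(0.172) = 0.173727;  SE = 1/√(n−3) = 1/√43 = 0.152499
z-limits: 0.173727 ± 1.645·0.152499 = 0.173727 ± 0.250861 = [-0.077134, 0.424588]
ρ-limits: (tanh -0.077134, tanh 0.424588) = (-0.077, 0.401)

(-0.077, 0.401)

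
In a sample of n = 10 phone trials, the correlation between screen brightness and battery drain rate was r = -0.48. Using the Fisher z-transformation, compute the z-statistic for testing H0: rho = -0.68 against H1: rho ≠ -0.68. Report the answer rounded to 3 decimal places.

Fisher z: atanh(-0.48) = -0.522984, atanh(-0.68) = -0.829114
z = (z_r − z_0)·√(n−3) = (-0.522984 − (-0.829114))·√7 = 0.306130 · 2.645751 = 0.810

0.810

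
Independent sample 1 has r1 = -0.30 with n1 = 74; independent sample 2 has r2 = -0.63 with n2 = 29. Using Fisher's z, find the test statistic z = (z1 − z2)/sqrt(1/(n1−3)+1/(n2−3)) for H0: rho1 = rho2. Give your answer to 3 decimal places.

z1 = atanh(-0.30) = -0.309520,  z2 = atanh(-0.63) = -0.741416
SE = √(1/(n1−3) + 1/(n2−3)) = √(1/71 + 1/26) = √(0.0140845 + 0.0384615) = √0.0525460 = 0.229229
z = (z1 − z2)/SE = (-0.309520 − (-0.741416)) / 0.229229 = 0.431896 / 0.229229 = 1.884

1.884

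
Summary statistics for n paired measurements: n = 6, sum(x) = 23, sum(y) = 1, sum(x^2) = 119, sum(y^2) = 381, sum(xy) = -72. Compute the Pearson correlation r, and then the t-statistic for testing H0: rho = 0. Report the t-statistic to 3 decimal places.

Numerator: nΣxy − (Σx)(Σy) = 6·(-72) − (23)(1) = -455
Denominator: √[(nΣx²−(Σx)²)(nΣy²−(Σy)²)]
  nΣx²−(Σx)² = 6·119 − 529 = 185;  nΣy²−(Σy)² = 6·381 − 1 = 2285
  √(185·2285) = √422725 = 650.1731
r = -455 / 650.1731 = -0.6998
t = r·√(n−2)/√(1−r²) = -0.6998·√4 / √(1−0.489720) = -1.399600 / 0.714339 = -1.959

-1.959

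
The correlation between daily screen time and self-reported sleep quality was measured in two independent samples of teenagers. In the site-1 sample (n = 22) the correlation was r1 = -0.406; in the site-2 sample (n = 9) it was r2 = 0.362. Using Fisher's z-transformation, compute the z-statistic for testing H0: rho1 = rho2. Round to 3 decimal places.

-1.730

z1 = atanh(-0.406) = -0.430812,  z2 = atanh(0.362) = 0.379186
SE = √(1/(n1−3) + 1/(n2−3)) = √(1/19 + 1/6) = √(0.0526316 + 0.1666667) = √0.2192983 = 0.468293
z = (z1 − z2)/SE = (-0.430812 − 0.379186) / 0.468293 = -0.809998 / 0.468293 = -1.730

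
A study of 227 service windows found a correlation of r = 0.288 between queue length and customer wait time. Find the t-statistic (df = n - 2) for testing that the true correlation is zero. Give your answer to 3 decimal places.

t = r·√(n−2) / √(1−r²) with r = 0.288, n = 227
  = 0.288·√225 / √(1 − 0.082944)
  = 0.288·15.000000 / 0.957630
  = 4.320000 / 0.957630 = 4.511

4.511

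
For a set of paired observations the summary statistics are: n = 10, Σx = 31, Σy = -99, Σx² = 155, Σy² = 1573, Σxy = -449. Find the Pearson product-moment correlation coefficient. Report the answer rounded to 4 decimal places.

Numerator: nΣxy − (Σx)(Σy) = 10·(-449) − (31)(-99) = -1421
Denominator: √[(nΣx²−(Σx)²)(nΣy²−(Σy)²)]
  nΣx²−(Σx)² = 10·155 − 961 = 589;  nΣy²−(Σy)² = 10·1573 − 9801 = 5929
  √(589·5929) = √3492181 = 1868.7378
r = -1421 / 1868.7378 = -0.7604

-0.7604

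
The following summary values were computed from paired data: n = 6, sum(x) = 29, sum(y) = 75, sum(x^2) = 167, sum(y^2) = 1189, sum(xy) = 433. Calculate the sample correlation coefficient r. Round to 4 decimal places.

S_xy = nΣxy − ΣxΣy = 6·433 − 29·75 = 2598 − 2175 = 423
S_xx = nΣx² − (Σx)² = 6·167 − 29² = 1002 − 841 = 161
S_yy = nΣy² − (Σy)² = 6·1189 − 75² = 7134 − 5625 = 1509
r = S_xy / √(S_xx·S_yy) = 423 / √(161·1509) = 423 / √242949 = 423 / 492.8986 = 0.8582

0.8582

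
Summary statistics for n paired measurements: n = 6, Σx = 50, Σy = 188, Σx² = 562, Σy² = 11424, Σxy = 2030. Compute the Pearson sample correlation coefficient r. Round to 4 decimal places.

S_xy = nΣxy − ΣxΣy = 6·2030 − 50·188 = 12180 − 9400 = 2780
S_xx = nΣx² − (Σx)² = 6·562 − 50² = 3372 − 2500 = 872
S_yy = nΣy² − (Σy)² = 6·11424 − 188² = 68544 − 35344 = 33200
r = S_xy / √(S_xx·S_yy) = 2780 / √(872·33200) = 2780 / √28950400 = 2780 / 5380.5576 = 0.5167

0.5167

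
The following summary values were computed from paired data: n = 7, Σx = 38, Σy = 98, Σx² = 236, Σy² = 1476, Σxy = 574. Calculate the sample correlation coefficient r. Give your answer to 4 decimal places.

S_xy = nΣxy − ΣxΣy = 7·574 − 38·98 = 4018 − 3724 = 294
S_xx = nΣx² − (Σx)² = 7·236 − 38² = 1652 − 1444 = 208
S_yy = nΣy² − (Σy)² = 7·1476 − 98² = 10332 − 9604 = 728
r = S_xy / √(S_xx·S_yy) = 294 / √(208·728) = 294 / √151424 = 294 / 389.1324 = 0.7555

0.7555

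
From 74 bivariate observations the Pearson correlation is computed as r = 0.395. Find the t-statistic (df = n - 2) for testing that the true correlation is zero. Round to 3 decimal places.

1 − r² = 1 − 0.156025 = 0.843975;  √(1−r²) = 0.918681
√(n−2) = √72 = 8.485281
t = r·√(n−2)/√(1−r²) = 0.395 · 8.485281 / 0.918681 = 3.648

3.648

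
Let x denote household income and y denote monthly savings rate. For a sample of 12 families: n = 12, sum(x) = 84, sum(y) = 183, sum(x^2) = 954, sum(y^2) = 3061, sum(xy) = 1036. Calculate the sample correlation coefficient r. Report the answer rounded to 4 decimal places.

-0.7790

Numerator: nΣxy − (Σx)(Σy) = 12·1036 − (84)(183) = -2940
Denominator: √[(nΣx²−(Σx)²)(nΣy²−(Σy)²)]
  nΣx²−(Σx)² = 12·954 − 7056 = 4392;  nΣy²−(Σy)² = 12·3061 − 33489 = 3243
  √(4392·3243) = √14243256 = 3774.0238
r = -2940 / 3774.0238 = -0.7790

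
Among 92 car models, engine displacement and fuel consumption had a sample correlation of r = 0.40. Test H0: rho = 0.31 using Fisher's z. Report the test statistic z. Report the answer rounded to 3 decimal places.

z_r = atanh(0.40) = 0.423649,  z_0 = atanh(0.31) = 0.320545
SE = 1/√(n−3) = 1/√89 = 0.106000
z = (z_r − z_0)/SE = (0.423649 − 0.320545) / 0.106000 = 0.103104 / 0.106000 = 0.973

0.973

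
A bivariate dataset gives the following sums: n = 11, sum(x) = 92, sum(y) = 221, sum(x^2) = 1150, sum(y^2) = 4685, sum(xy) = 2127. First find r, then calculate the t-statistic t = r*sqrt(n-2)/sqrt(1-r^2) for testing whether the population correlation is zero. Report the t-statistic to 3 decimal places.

6.701

S_xy = nΣxy − ΣxΣy = 11·2127 − 92·221 = 23397 − 20332 = 3065
S_xx = nΣx² − (Σx)² = 11·1150 − 92² = 12650 − 8464 = 4186
S_yy = nΣy² − (Σy)² = 11·4685 − 221² = 51535 − 48841 = 2694
r = S_xy / √(S_xx·S_yy) = 3065 / √(4186·2694) = 3065 / √11277084 = 3065 / 3358.1370 = 0.9127
t = r·√(n−2)/√(1−r²) = 0.9127·√9 / √(1−0.833021) = 2.738100 / 0.408631 = 6.701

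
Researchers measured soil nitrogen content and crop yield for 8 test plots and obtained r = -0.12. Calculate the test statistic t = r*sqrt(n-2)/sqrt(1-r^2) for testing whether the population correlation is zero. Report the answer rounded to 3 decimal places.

-0.296

t = r·√(n−2) / √(1−r²) with r = -0.12, n = 8
  = -0.12·√6 / √(1 − 0.0144)
  = -0.12·2.449490 / 0.992774
  = -0.293939 / 0.992774 = -0.296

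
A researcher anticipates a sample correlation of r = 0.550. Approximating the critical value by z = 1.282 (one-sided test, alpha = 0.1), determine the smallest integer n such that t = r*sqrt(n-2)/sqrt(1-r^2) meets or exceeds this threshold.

r√(n−2)/√(1−r²) ≥ 1.282  ⇔  n−2 ≥ (1.282)²·(1−r²)/r²
(1−r²)/r² = (1−0.302500)/0.302500 = 2.3058
n ≥ 2 + 1.643524·2.3058 = 2 + 3.7896 = 5.7896
⌈5.7896⌉ = 6

6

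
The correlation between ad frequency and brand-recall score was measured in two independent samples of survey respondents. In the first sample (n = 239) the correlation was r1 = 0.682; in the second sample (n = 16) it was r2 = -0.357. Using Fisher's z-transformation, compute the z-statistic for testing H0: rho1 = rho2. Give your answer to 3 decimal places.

4.234

z1 = atanh(0.682) = 0.832844,  z2 = atanh(-0.357) = -0.373443
SE = √(1/(n1−3) + 1/(n2−3)) = √(1/236 + 1/13) = √(0.0042373 + 0.0769231) = √0.0811604 = 0.284887
z = (z1 − z2)/SE = (0.832844 − (-0.373443)) / 0.284887 = 1.206287 / 0.284887 = 4.234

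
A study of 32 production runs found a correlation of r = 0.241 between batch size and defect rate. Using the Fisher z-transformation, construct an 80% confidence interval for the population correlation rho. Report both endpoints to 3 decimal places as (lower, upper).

(0.008, 0.449)

Fisher z: z_r = atanh(r) = ½·ln((1+0.241)/(1−0.241)) = 0.245836
SE(z) = 1/√(n−3) = 1/√29 = 0.185695
80% ⇒ z* = 1.282; margin = 1.282·0.185695 = 0.238061
CI on z-scale: (0.007775, 0.483897)
Back-transform: tanh(0.007775) = 0.007775, tanh(0.483897) = 0.449359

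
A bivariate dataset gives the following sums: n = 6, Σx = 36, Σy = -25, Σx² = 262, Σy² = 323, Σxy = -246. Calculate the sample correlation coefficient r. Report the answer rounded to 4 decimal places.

Numerator: nΣxy − (Σx)(Σy) = 6·(-246) − (36)(-25) = -576
Denominator: √[(nΣx²−(Σx)²)(nΣy²−(Σy)²)]
  nΣx²−(Σx)² = 6·262 − 1296 = 276;  nΣy²−(Σy)² = 6·323 − 625 = 1313
  √(276·1313) = √362388 = 601.9867
r = -576 / 601.9867 = -0.9568

-0.9568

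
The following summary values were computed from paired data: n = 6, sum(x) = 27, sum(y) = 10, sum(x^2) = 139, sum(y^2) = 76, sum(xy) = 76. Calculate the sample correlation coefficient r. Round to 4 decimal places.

0.9620

Numerator: nΣxy − (Σx)(Σy) = 6·76 − (27)(10) = 186
Denominator: √[(nΣx²−(Σx)²)(nΣy²−(Σy)²)]
  nΣx²−(Σx)² = 6·139 − 729 = 105;  nΣy²−(Σy)² = 6·76 − 100 = 356
  √(105·356) = √37380 = 193.3391
r = 186 / 193.3391 = 0.9620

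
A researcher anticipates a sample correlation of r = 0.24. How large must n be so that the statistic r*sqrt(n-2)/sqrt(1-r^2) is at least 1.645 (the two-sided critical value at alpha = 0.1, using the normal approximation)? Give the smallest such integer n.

Need r·√(n−2)/√(1−r²) ≥ 1.645
√(n−2) ≥ 1.645·√(1−0.0576) / 0.24 = 1.645·0.970773 / 0.24 = 6.6538
n−2 ≥ 44.2731  ⇒  n ≥ 46.2731
Smallest integer n = 47

47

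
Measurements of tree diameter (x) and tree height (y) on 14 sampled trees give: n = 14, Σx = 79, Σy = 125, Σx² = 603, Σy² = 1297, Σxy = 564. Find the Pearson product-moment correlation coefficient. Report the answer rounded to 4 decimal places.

-0.8381

Numerator: nΣxy − (Σx)(Σy) = 14·564 − (79)(125) = -1979
Denominator: √[(nΣx²−(Σx)²)(nΣy²−(Σy)²)]
  nΣx²−(Σx)² = 14·603 − 6241 = 2201;  nΣy²−(Σy)² = 14·1297 − 15625 = 2533
  √(2201·2533) = √5575133 = 2361.1720
r = -1979 / 2361.1720 = -0.8381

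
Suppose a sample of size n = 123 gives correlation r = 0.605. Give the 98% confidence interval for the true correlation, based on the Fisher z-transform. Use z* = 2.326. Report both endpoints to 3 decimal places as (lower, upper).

z_r = atanh(0.605) = 0.700997;  SE = 1/√(n−3) = 1/√120 = 0.091287
z-limits: 0.700997 ± 2.326·0.091287 = 0.700997 ± 0.212334 = [0.488663, 0.913331]
ρ-limits: (tanh 0.488663, tanh 0.913331) = (0.453, 0.723)

(0.453, 0.723)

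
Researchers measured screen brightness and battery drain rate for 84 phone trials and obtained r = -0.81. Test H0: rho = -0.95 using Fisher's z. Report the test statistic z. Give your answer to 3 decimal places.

6.343

z_r = atanh(-0.81) = -1.127029,  z_0 = atanh(-0.95) = -1.831781
SE = 1/√(n−3) = 1/√81 = 0.111111
z = (z_r − z_0)/SE = (-1.127029 − (-1.831781)) / 0.111111 = 0.704752 / 0.111111 = 6.343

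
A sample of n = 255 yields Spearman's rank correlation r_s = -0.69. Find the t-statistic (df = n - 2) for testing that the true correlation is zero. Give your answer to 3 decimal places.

1 − r_s² = 1 − 0.4761 = 0.5239;  √(1−r_s²) = 0.723809
√(n−2) = √253 = 15.905974
t = r_s·√(n−2)/√(1−r_s²) = -0.69 · 15.905974 / 0.723809 = -15.163

-15.163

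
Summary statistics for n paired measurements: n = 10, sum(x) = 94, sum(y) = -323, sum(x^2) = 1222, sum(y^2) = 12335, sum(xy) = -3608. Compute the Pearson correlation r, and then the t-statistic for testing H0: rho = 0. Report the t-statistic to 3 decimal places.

S_xy = nΣxy − ΣxΣy = 10·(-3608) − 94·(-323) = -36080 − (-30362) = -5718
S_xx = nΣx² − (Σx)² = 10·1222 − 94² = 12220 − 8836 = 3384
S_yy = nΣy² − (Σy)² = 10·12335 − (-323)² = 123350 − 104329 = 19021
r = S_xy / √(S_xx·S_yy) = -5718 / √(3384·19021) = -5718 / √64367064 = -5718 / 8022.9087 = -0.7127
t = r·√(n−2)/√(1−r²) = -0.7127·√8 / √(1−0.507941) = -2.015820 / 0.701469 = -2.874

-2.874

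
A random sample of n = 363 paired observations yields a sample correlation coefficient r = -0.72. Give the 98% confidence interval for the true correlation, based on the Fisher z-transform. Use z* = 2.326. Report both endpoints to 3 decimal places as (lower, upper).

(-0.774, -0.656)

Fisher z: z_r = atanh(r) = ½·ln((1+(-0.72))/(1−(-0.72))) = -0.907645
SE(z) = 1/√(n−3) = 1/√360 = 0.052705
98% ⇒ z* = 2.326; margin = 2.326·0.052705 = 0.122592
CI on z-scale: (-1.030237, -0.785053)
Back-transform: tanh(-1.030237) = -0.774003, tanh(-0.785053) = -0.655597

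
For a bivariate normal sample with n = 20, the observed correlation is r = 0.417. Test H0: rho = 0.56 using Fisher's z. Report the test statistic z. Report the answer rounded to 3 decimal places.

Fisher z: atanh(0.417) = 0.444055, atanh(0.56) = 0.632833
z = (z_r − z_0)·√(n−3) = (0.444055 − 0.632833)·√17 = -0.188778 · 4.123106 = -0.778

-0.778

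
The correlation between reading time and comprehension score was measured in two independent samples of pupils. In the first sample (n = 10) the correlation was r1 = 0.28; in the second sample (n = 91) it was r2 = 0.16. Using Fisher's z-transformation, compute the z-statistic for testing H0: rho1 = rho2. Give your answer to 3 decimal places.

0.322

Fisher z-transforms: z1 = atanh(0.28) = 0.287682, z2 = atanh(0.16) = 0.161387; difference d = 0.126295
Var(d) = 1/7 + 1/88 = 0.1428571 + 0.0113636 = 0.1542207
z = d/√Var(d) = 0.126295 / √0.1542207 = 0.126295 / 0.392709 = 0.322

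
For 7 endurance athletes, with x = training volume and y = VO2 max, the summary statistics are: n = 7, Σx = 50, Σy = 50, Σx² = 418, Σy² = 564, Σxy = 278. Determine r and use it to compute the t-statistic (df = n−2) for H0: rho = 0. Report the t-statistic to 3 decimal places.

S_xy = nΣxy − ΣxΣy = 7·278 − 50·50 = 1946 − 2500 = -554
S_xx = nΣx² − (Σx)² = 7·418 − 50² = 2926 − 2500 = 426
S_yy = nΣy² − (Σy)² = 7·564 − 50² = 3948 − 2500 = 1448
r = S_xy / √(S_xx·S_yy) = -554 / √(426·1448) = -554 / √616848 = -554 / 785.3967 = -0.7054
t = r·√(n−2)/√(1−r²) = -0.7054·√5 / √(1−0.497589) = -1.577322 / 0.708810 = -2.225

-2.225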